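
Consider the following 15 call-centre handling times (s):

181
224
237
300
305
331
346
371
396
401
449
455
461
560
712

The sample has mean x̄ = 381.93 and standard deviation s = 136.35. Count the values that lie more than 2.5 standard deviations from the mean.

0

Cutoffs: x̄ ± 2.5s = [41.055, 722.805].
Every value lies within the cutoffs.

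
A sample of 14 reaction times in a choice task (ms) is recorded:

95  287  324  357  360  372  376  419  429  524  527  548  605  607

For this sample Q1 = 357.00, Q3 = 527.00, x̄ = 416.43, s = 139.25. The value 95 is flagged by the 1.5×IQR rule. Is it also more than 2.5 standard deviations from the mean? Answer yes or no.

no

z = (95 − 416.43) / 139.25 = -2.31.
|z| = 2.31 ≤ 2.5.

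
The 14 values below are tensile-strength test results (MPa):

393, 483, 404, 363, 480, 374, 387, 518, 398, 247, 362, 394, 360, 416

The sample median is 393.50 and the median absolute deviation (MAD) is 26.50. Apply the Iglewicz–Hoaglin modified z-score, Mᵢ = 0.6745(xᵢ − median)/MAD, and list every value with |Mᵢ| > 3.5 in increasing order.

|Mᵢ| > 3.5 ⇔ |xᵢ − 393.50| > 3.5·26.50/0.6745 = 137.51.
So outliers lie outside [255.99, 531.01].
247: M = -3.73 → outlier.

247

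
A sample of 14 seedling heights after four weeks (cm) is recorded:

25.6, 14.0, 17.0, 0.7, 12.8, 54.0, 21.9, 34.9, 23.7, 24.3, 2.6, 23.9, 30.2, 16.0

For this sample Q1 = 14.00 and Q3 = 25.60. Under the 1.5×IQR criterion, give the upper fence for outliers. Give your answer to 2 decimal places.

IQR = Q3 − Q1 = 25.60 − 14.00 = 11.60.
Lower fence = Q1 − 1.5·IQR = 14.00 − 17.40 = -3.40.
Upper fence = Q3 + 1.5·IQR = 25.60 + 17.40 = 43.00.

43.00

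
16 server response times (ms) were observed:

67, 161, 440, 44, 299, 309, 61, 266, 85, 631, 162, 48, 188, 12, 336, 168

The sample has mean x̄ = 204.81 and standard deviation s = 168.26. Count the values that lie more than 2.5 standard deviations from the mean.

Cutoffs: x̄ ± 2.5s = [-215.84, 625.46].
Outside the cutoffs: 631.

1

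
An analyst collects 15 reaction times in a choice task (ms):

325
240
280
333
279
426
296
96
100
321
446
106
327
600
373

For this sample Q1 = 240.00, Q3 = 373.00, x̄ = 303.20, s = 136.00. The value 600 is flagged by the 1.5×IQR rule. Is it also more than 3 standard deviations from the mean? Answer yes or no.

no

z = (600 − 303.20) / 136.00 = 2.18.
|z| = 2.18 ≤ 3.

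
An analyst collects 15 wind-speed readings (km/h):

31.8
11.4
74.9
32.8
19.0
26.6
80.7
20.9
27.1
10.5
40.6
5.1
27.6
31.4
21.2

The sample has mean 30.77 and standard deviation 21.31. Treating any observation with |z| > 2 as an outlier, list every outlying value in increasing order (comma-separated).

74.9, 80.7

Cutoffs at x̄ ± 2s: 30.77 ± 2·21.31 = [-11.85, 73.39].
74.9: z = 2.07, |z| > 2 → outlier.
80.7: z = 2.34, |z| > 2 → outlier.
Every other value lies within [-11.85, 73.39].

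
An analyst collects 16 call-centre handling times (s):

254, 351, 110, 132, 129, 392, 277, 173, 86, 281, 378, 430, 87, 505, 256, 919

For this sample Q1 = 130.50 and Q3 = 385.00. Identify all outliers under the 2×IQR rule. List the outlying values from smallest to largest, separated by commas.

919

IQR = Q3 − Q1 = 385.00 − 130.50 = 254.50.
Lower fence = Q1 − 2·IQR = 130.50 − 509.00 = -378.50.
Upper fence = Q3 + 2·IQR = 385.00 + 509.00 = 894.00.
919 > 894.00 → outlier.
All remaining values lie within [-378.50, 894.00].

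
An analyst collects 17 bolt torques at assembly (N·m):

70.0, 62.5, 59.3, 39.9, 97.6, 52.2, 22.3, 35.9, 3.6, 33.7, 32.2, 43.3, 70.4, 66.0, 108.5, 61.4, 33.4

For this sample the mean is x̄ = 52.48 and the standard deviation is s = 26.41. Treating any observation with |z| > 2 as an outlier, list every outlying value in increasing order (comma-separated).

108.5

Cutoffs at x̄ ± 2s: 52.48 ± 2·26.41 = [-0.34, 105.30].
108.5: z = 2.12, |z| > 2 → outlier.
Every other value lies within [-0.34, 105.30].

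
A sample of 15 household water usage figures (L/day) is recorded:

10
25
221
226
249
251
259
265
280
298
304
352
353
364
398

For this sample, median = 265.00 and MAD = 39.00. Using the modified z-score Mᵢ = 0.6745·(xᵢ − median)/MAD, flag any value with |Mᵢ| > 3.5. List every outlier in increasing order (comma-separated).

10, 25

|Mᵢ| > 3.5 ⇔ |xᵢ − 265.00| > 3.5·39.00/0.6745 = 202.37.
So outliers lie outside [62.63, 467.37].
10: M = -4.41 → outlier.
25: M = -4.15 → outlier.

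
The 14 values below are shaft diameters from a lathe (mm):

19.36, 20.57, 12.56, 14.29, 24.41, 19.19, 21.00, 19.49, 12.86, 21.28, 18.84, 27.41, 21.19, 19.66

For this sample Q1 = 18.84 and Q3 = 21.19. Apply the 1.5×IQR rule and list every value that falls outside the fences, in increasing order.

IQR = Q3 − Q1 = 21.19 − 18.84 = 2.35.
Lower fence = Q1 − 1.5·IQR = 18.84 − 3.525 = 15.315.
Upper fence = Q3 + 1.5·IQR = 21.19 + 3.525 = 24.715.
12.56 < 15.315 → outlier.
12.86 < 15.315 → outlier.
14.29 < 15.315 → outlier.
27.41 > 24.715 → outlier.
All remaining values lie within [15.315, 24.715].

12.56, 12.86, 14.29, 27.41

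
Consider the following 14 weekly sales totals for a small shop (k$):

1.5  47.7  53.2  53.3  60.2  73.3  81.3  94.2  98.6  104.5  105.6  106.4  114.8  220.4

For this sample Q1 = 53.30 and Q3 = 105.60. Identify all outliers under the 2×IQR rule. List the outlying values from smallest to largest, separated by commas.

IQR = Q3 − Q1 = 105.60 − 53.30 = 52.30.
Lower fence = Q1 − 2·IQR = 53.30 − 104.60 = -51.30.
Upper fence = Q3 + 2·IQR = 105.60 + 104.60 = 210.20.
220.4 > 210.20 → outlier.
All remaining values lie within [-51.30, 210.20].

220.4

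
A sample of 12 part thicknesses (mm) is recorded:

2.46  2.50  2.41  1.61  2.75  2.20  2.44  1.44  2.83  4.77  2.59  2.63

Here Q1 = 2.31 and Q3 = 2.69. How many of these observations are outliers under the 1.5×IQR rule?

IQR = 0.38; fences at 2.31 − 0.57 = 1.74 and 2.69 + 0.57 = 3.26.
Outside the cutoffs: 1.44, 1.61, 4.77.

3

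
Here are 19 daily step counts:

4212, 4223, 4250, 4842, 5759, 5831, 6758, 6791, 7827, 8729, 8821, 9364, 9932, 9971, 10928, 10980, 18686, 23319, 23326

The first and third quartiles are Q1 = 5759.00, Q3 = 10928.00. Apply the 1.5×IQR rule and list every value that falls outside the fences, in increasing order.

IQR = Q3 − Q1 = 10928.00 − 5759.00 = 5169.00.
Lower fence = Q1 − 1.5·IQR = 5759.00 − 7753.50 = -1994.50.
Upper fence = Q3 + 1.5·IQR = 10928.00 + 7753.50 = 18681.50.
18686 > 18681.50 → outlier.
23319 > 18681.50 → outlier.
23326 > 18681.50 → outlier.
All remaining values lie within [-1994.50, 18681.50].

18686, 23319, 23326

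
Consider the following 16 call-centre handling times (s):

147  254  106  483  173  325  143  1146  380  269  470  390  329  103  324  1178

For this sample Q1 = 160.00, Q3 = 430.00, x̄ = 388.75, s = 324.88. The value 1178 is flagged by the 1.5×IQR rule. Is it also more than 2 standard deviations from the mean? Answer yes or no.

z = (1178 − 388.75) / 324.88 = 2.43.
|z| = 2.43 > 2.

yes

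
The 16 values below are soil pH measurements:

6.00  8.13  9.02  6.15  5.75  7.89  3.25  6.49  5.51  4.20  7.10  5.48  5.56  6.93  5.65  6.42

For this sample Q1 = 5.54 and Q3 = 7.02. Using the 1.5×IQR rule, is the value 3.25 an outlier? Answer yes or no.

yes

IQR = Q3 − Q1 = 7.02 − 5.54 = 1.48.
Lower fence = Q1 − 1.5·IQR = 5.54 − 2.22 = 3.32.
Upper fence = Q3 + 1.5·IQR = 7.02 + 2.22 = 9.24.
3.25 lies below the lower fence.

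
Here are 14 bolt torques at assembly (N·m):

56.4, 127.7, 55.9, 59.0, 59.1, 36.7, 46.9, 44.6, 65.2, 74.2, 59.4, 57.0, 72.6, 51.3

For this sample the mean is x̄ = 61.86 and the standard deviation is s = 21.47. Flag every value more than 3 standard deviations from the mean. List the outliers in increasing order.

Cutoffs at x̄ ± 3s: 61.86 ± 3·21.47 = [-2.55, 126.27].
127.7: z = 3.07, |z| > 3 → outlier.
Every other value lies within [-2.55, 126.27].

127.7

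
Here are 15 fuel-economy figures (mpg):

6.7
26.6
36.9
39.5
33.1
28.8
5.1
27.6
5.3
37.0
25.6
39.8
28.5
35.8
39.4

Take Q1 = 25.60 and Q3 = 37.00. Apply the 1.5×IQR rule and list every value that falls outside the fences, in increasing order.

IQR = Q3 − Q1 = 37.00 − 25.60 = 11.40.
Lower fence = Q1 − 1.5·IQR = 25.60 − 17.10 = 8.50.
Upper fence = Q3 + 1.5·IQR = 37.00 + 17.10 = 54.10.
5.1 < 8.50 → outlier.
5.3 < 8.50 → outlier.
6.7 < 8.50 → outlier.
All remaining values lie within [8.50, 54.10].

5.1, 5.3, 6.7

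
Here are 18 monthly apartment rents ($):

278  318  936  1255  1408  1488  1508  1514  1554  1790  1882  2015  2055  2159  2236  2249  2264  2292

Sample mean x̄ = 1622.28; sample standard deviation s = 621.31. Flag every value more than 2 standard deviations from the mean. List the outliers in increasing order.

278, 318

Cutoffs at x̄ ± 2s: 1622.28 ± 2·621.31 = [379.66, 2864.90].
278: z = -2.16, |z| > 2 → outlier.
318: z = -2.10, |z| > 2 → outlier.
Every other value lies within [379.66, 2864.90].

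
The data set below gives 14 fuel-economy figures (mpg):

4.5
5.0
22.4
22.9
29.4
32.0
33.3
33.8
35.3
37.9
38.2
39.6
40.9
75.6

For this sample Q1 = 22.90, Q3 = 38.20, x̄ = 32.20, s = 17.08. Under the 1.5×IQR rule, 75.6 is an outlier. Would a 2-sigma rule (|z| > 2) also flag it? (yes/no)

yes

z = (75.6 − 32.20) / 17.08 = 2.54.
|z| = 2.54 > 2.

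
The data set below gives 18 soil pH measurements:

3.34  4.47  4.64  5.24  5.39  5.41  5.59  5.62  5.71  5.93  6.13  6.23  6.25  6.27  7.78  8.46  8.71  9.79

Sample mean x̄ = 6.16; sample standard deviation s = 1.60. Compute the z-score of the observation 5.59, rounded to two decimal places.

-0.36

z = (5.59 − 6.16) / 1.60 = -0.36.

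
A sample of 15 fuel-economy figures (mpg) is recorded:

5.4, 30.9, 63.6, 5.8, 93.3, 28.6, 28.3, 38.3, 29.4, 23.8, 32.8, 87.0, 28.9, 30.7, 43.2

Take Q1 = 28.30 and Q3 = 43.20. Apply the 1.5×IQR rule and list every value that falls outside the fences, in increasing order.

IQR = Q3 − Q1 = 43.20 − 28.30 = 14.90.
Lower fence = Q1 − 1.5·IQR = 28.30 − 22.35 = 5.95.
Upper fence = Q3 + 1.5·IQR = 43.20 + 22.35 = 65.55.
5.4 < 5.95 → outlier.
5.8 < 5.95 → outlier.
87.0 > 65.55 → outlier.
93.3 > 65.55 → outlier.
All remaining values lie within [5.95, 65.55].

5.4, 5.8, 87.0, 93.3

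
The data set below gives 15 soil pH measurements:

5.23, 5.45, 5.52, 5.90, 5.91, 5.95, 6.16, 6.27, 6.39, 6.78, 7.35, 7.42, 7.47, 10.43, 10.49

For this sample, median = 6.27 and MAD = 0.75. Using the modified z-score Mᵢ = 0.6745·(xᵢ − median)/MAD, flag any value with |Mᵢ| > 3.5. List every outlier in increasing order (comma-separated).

|Mᵢ| > 3.5 ⇔ |xᵢ − 6.27| > 3.5·0.75/0.6745 = 3.89.
So outliers lie outside [2.38, 10.16].
10.43: M = 3.74 → outlier.
10.49: M = 3.80 → outlier.

10.43, 10.49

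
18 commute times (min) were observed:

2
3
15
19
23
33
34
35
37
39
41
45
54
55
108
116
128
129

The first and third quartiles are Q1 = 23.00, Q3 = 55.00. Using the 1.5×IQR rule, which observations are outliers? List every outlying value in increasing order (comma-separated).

IQR = Q3 − Q1 = 55.00 − 23.00 = 32.00.
Lower fence = Q1 − 1.5·IQR = 23.00 − 48.00 = -25.00.
Upper fence = Q3 + 1.5·IQR = 55.00 + 48.00 = 103.00.
108 > 103.00 → outlier.
116 > 103.00 → outlier.
128 > 103.00 → outlier.
129 > 103.00 → outlier.
All remaining values lie within [-25.00, 103.00].

108, 116, 128, 129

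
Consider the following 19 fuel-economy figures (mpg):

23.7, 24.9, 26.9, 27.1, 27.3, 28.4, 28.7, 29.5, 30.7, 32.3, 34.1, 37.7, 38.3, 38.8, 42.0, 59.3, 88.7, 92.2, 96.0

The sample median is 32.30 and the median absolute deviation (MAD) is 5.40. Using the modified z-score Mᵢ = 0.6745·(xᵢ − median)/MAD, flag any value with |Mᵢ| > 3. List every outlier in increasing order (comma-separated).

|Mᵢ| > 3 ⇔ |xᵢ − 32.30| > 3·5.40/0.6745 = 24.02.
So outliers lie outside [8.28, 56.32].
59.3: M = 3.37 → outlier.
88.7: M = 7.04 → outlier.
92.2: M = 7.48 → outlier.
96.0: M = 7.96 → outlier.

59.3, 88.7, 92.2, 96.0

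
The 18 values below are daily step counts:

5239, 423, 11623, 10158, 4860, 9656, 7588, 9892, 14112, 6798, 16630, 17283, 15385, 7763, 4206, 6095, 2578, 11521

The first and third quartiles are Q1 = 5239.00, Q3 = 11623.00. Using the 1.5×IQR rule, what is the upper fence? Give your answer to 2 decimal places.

21199.00

IQR = Q3 − Q1 = 11623.00 − 5239.00 = 6384.00.
Lower fence = Q1 − 1.5·IQR = 5239.00 − 9576.00 = -4337.00.
Upper fence = Q3 + 1.5·IQR = 11623.00 + 9576.00 = 21199.00.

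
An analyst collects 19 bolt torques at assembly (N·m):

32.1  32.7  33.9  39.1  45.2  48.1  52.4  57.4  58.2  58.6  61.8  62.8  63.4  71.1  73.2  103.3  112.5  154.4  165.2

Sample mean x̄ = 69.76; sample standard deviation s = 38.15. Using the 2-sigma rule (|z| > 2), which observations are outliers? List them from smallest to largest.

154.4, 165.2

Cutoffs at x̄ ± 2s: 69.76 ± 2·38.15 = [-6.54, 146.06].
154.4: z = 2.22, |z| > 2 → outlier.
165.2: z = 2.50, |z| > 2 → outlier.
Every other value lies within [-6.54, 146.06].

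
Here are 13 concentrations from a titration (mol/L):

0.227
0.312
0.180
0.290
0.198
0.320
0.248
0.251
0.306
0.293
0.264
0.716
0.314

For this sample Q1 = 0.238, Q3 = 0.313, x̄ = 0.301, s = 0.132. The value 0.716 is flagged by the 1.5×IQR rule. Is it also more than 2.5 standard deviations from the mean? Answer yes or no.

z = (0.716 − 0.301) / 0.132 = 3.14.
|z| = 3.14 > 2.5.

yes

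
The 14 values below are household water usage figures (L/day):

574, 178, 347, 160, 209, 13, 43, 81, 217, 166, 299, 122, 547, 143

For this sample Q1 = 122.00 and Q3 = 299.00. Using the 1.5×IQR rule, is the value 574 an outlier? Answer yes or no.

yes

IQR = Q3 − Q1 = 299.00 − 122.00 = 177.00.
Lower fence = Q1 − 1.5·IQR = 122.00 − 265.50 = -143.50.
Upper fence = Q3 + 1.5·IQR = 299.00 + 265.50 = 564.50.
574 lies above the upper fence.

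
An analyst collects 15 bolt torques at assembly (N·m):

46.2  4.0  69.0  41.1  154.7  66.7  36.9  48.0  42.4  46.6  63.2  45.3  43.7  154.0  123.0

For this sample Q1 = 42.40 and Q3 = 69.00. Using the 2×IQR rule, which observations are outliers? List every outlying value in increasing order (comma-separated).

IQR = Q3 − Q1 = 69.00 − 42.40 = 26.60.
Lower fence = Q1 − 2·IQR = 42.40 − 53.20 = -10.80.
Upper fence = Q3 + 2·IQR = 69.00 + 53.20 = 122.20.
123.0 > 122.20 → outlier.
154.0 > 122.20 → outlier.
154.7 > 122.20 → outlier.
All remaining values lie within [-10.80, 122.20].

123.0, 154.0, 154.7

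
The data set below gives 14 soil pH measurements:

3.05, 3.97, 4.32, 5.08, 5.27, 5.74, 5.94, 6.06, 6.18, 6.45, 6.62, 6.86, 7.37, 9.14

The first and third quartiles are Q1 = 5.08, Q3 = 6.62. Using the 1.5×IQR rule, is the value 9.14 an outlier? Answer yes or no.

yes

IQR = Q3 − Q1 = 6.62 − 5.08 = 1.54.
Lower fence = Q1 − 1.5·IQR = 5.08 − 2.31 = 2.77.
Upper fence = Q3 + 1.5·IQR = 6.62 + 2.31 = 8.93.
9.14 lies above the upper fence.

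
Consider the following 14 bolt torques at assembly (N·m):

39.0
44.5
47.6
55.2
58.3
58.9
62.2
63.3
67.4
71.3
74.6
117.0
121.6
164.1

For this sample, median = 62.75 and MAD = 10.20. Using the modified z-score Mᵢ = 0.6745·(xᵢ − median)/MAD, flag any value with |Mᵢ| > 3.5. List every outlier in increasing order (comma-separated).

117.0, 121.6, 164.1

|Mᵢ| > 3.5 ⇔ |xᵢ − 62.75| > 3.5·10.20/0.6745 = 52.93.
So outliers lie outside [9.82, 115.68].
117.0: M = 3.59 → outlier.
121.6: M = 3.89 → outlier.
164.1: M = 6.70 → outlier.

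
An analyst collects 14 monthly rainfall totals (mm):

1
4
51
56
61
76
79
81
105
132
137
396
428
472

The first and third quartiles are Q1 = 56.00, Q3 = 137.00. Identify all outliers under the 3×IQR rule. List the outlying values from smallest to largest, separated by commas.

396, 428, 472

IQR = Q3 − Q1 = 137.00 − 56.00 = 81.00.
Lower fence = Q1 − 3·IQR = 56.00 − 243.00 = -187.00.
Upper fence = Q3 + 3·IQR = 137.00 + 243.00 = 380.00.
396 > 380.00 → outlier.
428 > 380.00 → outlier.
472 > 380.00 → outlier.
All remaining values lie within [-187.00, 380.00].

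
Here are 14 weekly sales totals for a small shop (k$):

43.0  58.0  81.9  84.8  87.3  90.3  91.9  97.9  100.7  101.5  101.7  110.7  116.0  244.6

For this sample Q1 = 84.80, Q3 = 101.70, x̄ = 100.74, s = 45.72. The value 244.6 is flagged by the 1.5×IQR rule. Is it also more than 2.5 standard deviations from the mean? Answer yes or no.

yes

z = (244.6 − 100.74) / 45.72 = 3.15.
|z| = 3.15 > 2.5.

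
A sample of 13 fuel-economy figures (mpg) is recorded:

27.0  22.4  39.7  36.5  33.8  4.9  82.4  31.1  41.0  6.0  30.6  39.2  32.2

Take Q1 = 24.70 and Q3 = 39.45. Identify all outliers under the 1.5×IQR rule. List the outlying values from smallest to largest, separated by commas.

IQR = Q3 − Q1 = 39.45 − 24.70 = 14.75.
Lower fence = Q1 − 1.5·IQR = 24.70 − 22.125 = 2.575.
Upper fence = Q3 + 1.5·IQR = 39.45 + 22.125 = 61.575.
82.4 > 61.575 → outlier.
All remaining values lie within [2.575, 61.575].

82.4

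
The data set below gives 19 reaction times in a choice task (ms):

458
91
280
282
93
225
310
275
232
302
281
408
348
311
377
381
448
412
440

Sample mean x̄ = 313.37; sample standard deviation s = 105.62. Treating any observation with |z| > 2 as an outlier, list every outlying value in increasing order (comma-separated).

91, 93

Cutoffs at x̄ ± 2s: 313.37 ± 2·105.62 = [102.13, 524.61].
91: z = -2.11, |z| > 2 → outlier.
93: z = -2.09, |z| > 2 → outlier.
Every other value lies within [102.13, 524.61].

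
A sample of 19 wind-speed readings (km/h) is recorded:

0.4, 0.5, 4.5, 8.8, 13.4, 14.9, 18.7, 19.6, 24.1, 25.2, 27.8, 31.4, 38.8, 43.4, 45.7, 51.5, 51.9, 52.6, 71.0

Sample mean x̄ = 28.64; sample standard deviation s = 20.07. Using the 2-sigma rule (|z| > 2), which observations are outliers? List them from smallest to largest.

71.0

Cutoffs at x̄ ± 2s: 28.64 ± 2·20.07 = [-11.50, 68.78].
71.0: z = 2.11, |z| > 2 → outlier.
Every other value lies within [-11.50, 68.78].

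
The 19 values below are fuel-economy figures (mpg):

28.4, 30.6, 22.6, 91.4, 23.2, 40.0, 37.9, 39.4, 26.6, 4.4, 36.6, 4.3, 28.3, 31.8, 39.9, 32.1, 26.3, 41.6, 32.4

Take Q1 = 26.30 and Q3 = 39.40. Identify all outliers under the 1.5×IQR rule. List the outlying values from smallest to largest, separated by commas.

4.3, 4.4, 91.4

IQR = Q3 − Q1 = 39.40 − 26.30 = 13.10.
Lower fence = Q1 − 1.5·IQR = 26.30 − 19.65 = 6.65.
Upper fence = Q3 + 1.5·IQR = 39.40 + 19.65 = 59.05.
4.3 < 6.65 → outlier.
4.4 < 6.65 → outlier.
91.4 > 59.05 → outlier.
All remaining values lie within [6.65, 59.05].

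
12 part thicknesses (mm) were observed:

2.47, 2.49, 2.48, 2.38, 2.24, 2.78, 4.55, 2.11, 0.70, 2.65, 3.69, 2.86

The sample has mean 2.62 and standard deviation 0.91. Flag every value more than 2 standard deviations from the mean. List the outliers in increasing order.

Cutoffs at x̄ ± 2s: 2.62 ± 2·0.91 = [0.80, 4.44].
0.70: z = -2.11, |z| > 2 → outlier.
4.55: z = 2.12, |z| > 2 → outlier.
Every other value lies within [0.80, 4.44].

0.70, 4.55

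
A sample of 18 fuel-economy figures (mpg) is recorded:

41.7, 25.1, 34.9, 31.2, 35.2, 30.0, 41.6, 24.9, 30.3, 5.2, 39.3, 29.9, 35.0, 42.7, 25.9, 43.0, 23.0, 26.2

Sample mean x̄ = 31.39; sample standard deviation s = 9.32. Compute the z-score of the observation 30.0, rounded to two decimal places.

-0.15

z = (30.0 − 31.39) / 9.32 = -0.15.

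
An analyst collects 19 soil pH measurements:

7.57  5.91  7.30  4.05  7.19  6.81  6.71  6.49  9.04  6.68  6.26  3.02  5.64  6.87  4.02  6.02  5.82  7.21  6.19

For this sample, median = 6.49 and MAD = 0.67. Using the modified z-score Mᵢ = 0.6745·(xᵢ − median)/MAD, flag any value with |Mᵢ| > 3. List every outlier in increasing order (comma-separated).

3.02

|Mᵢ| > 3 ⇔ |xᵢ − 6.49| > 3·0.67/0.6745 = 2.98.
So outliers lie outside [3.51, 9.47].
3.02: M = -3.49 → outlier.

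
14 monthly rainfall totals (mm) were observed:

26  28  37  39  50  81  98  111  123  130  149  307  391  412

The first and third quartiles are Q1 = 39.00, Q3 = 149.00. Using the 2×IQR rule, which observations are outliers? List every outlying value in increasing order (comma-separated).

391, 412

IQR = Q3 − Q1 = 149.00 − 39.00 = 110.00.
Lower fence = Q1 − 2·IQR = 39.00 − 220.00 = -181.00.
Upper fence = Q3 + 2·IQR = 149.00 + 220.00 = 369.00.
391 > 369.00 → outlier.
412 > 369.00 → outlier.
All remaining values lie within [-181.00, 369.00].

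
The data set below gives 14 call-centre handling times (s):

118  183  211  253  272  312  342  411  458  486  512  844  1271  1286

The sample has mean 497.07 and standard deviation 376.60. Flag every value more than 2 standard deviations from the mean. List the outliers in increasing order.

Cutoffs at x̄ ± 2s: 497.07 ± 2·376.60 = [-256.13, 1250.27].
1271: z = 2.06, |z| > 2 → outlier.
1286: z = 2.09, |z| > 2 → outlier.
Every other value lies within [-256.13, 1250.27].

1271, 1286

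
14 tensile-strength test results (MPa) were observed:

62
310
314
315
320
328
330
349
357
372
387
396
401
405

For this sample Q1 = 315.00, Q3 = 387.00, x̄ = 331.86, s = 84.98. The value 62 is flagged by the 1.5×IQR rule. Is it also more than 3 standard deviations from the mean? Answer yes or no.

yes

z = (62 − 331.86) / 84.98 = -3.18.
|z| = 3.18 > 3.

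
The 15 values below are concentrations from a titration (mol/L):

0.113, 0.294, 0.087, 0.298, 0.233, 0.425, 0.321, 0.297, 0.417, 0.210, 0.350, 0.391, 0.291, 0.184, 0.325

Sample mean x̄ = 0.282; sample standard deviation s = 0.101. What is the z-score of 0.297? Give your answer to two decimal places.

z = (0.297 − 0.282) / 0.101 = 0.15.

0.15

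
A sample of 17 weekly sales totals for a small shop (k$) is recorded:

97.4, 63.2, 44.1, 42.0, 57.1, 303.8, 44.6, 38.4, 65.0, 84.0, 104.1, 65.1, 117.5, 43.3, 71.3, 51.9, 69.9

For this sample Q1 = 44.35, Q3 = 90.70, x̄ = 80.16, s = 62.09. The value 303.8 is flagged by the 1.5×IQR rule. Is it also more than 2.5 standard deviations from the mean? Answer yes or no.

yes

z = (303.8 − 80.16) / 62.09 = 3.60.
|z| = 3.60 > 2.5.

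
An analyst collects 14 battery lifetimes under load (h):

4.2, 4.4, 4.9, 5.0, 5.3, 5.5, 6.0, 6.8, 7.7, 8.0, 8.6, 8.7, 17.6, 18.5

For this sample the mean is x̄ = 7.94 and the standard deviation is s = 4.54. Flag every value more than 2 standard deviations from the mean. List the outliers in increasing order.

17.6, 18.5

Cutoffs at x̄ ± 2s: 7.94 ± 2·4.54 = [-1.14, 17.02].
17.6: z = 2.13, |z| > 2 → outlier.
18.5: z = 2.33, |z| > 2 → outlier.
Every other value lies within [-1.14, 17.02].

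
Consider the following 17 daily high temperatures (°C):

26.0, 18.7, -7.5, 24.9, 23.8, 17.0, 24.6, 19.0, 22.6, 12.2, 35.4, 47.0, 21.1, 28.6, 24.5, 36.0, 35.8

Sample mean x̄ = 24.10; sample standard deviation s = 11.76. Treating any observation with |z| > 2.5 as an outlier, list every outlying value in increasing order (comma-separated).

Cutoffs at x̄ ± 2.5s: 24.10 ± 2.5·11.76 = [-5.30, 53.50].
-7.5: z = -2.69, |z| > 2.5 → outlier.
Every other value lies within [-5.30, 53.50].

-7.5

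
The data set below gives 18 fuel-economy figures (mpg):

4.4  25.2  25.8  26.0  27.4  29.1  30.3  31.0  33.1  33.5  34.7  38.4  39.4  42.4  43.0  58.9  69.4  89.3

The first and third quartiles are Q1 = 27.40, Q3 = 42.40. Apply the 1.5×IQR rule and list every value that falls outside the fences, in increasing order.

4.4, 69.4, 89.3

IQR = Q3 − Q1 = 42.40 − 27.40 = 15.00.
Lower fence = Q1 − 1.5·IQR = 27.40 − 22.50 = 4.90.
Upper fence = Q3 + 1.5·IQR = 42.40 + 22.50 = 64.90.
4.4 < 4.90 → outlier.
69.4 > 64.90 → outlier.
89.3 > 64.90 → outlier.
All remaining values lie within [4.90, 64.90].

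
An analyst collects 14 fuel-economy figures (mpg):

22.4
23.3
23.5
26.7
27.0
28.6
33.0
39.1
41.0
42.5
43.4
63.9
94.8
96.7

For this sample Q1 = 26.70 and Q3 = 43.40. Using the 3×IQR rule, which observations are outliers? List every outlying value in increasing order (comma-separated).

94.8, 96.7

IQR = Q3 − Q1 = 43.40 − 26.70 = 16.70.
Lower fence = Q1 − 3·IQR = 26.70 − 50.10 = -23.40.
Upper fence = Q3 + 3·IQR = 43.40 + 50.10 = 93.50.
94.8 > 93.50 → outlier.
96.7 > 93.50 → outlier.
All remaining values lie within [-23.40, 93.50].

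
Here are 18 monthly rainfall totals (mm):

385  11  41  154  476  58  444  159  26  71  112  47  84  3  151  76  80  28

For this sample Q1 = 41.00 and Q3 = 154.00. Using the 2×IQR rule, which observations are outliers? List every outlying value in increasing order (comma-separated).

IQR = Q3 − Q1 = 154.00 − 41.00 = 113.00.
Lower fence = Q1 − 2·IQR = 41.00 − 226.00 = -185.00.
Upper fence = Q3 + 2·IQR = 154.00 + 226.00 = 380.00.
385 > 380.00 → outlier.
444 > 380.00 → outlier.
476 > 380.00 → outlier.
All remaining values lie within [-185.00, 380.00].

385, 444, 476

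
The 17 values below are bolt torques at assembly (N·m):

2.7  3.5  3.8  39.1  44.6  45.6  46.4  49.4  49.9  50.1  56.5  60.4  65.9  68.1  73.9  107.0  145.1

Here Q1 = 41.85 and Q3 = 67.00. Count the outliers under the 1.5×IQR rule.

5

IQR = 25.15; fences at 41.85 − 37.725 = 4.125 and 67.00 + 37.725 = 104.725.
Outside the cutoffs: 2.7, 3.5, 3.8, 107.0, 145.1.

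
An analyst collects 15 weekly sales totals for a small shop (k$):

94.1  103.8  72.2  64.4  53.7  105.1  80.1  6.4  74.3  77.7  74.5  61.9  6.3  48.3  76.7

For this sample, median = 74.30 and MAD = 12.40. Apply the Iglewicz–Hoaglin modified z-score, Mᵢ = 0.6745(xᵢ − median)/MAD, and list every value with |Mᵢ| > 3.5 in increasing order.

|Mᵢ| > 3.5 ⇔ |xᵢ − 74.30| > 3.5·12.40/0.6745 = 64.34.
So outliers lie outside [9.96, 138.64].
6.3: M = -3.70 → outlier.
6.4: M = -3.69 → outlier.

6.3, 6.4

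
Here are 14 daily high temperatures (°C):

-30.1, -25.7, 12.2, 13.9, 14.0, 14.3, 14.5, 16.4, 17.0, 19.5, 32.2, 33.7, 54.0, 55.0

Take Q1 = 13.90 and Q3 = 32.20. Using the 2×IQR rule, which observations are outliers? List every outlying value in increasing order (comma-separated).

-30.1, -25.7

IQR = Q3 − Q1 = 32.20 − 13.90 = 18.30.
Lower fence = Q1 − 2·IQR = 13.90 − 36.60 = -22.70.
Upper fence = Q3 + 2·IQR = 32.20 + 36.60 = 68.80.
-30.1 < -22.70 → outlier.
-25.7 < -22.70 → outlier.
All remaining values lie within [-22.70, 68.80].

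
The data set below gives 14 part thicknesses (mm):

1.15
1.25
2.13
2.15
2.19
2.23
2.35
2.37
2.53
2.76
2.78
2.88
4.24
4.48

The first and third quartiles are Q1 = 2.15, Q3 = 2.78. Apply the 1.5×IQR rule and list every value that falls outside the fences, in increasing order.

IQR = Q3 − Q1 = 2.78 − 2.15 = 0.63.
Lower fence = Q1 − 1.5·IQR = 2.15 − 0.945 = 1.205.
Upper fence = Q3 + 1.5·IQR = 2.78 + 0.945 = 3.725.
1.15 < 1.205 → outlier.
4.24 > 3.725 → outlier.
4.48 > 3.725 → outlier.
All remaining values lie within [1.205, 3.725].

1.15, 4.24, 4.48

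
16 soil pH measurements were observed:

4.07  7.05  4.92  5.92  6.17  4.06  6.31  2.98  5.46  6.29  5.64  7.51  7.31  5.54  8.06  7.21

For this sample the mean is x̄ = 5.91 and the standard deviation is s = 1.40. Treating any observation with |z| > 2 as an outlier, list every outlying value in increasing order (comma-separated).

2.98

Cutoffs at x̄ ± 2s: 5.91 ± 2·1.40 = [3.11, 8.71].
2.98: z = -2.09, |z| > 2 → outlier.
Every other value lies within [3.11, 8.71].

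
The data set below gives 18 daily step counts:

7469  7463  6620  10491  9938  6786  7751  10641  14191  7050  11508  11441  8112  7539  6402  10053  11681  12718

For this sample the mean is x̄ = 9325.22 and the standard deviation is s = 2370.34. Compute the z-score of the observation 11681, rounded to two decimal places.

z = (11681 − 9325.22) / 2370.34 = 0.99.

0.99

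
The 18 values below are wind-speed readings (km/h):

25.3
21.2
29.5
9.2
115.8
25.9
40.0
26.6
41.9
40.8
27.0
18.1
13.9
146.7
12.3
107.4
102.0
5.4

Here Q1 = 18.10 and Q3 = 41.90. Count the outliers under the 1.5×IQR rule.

4

IQR = 23.80; fences at 18.10 − 35.70 = -17.60 and 41.90 + 35.70 = 77.60.
Outside the cutoffs: 102.0, 107.4, 115.8, 146.7.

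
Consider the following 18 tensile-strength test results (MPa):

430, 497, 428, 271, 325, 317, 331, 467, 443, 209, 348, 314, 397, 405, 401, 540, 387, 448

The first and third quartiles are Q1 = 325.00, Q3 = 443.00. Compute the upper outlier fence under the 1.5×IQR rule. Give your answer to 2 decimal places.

IQR = Q3 − Q1 = 443.00 − 325.00 = 118.00.
Lower fence = Q1 − 1.5·IQR = 325.00 − 177.00 = 148.00.
Upper fence = Q3 + 1.5·IQR = 443.00 + 177.00 = 620.00.

620.00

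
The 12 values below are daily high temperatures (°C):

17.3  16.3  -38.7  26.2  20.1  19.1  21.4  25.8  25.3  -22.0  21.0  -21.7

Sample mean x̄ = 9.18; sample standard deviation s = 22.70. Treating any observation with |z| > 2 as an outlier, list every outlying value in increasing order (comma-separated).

-38.7

Cutoffs at x̄ ± 2s: 9.18 ± 2·22.70 = [-36.22, 54.58].
-38.7: z = -2.11, |z| > 2 → outlier.
Every other value lies within [-36.22, 54.58].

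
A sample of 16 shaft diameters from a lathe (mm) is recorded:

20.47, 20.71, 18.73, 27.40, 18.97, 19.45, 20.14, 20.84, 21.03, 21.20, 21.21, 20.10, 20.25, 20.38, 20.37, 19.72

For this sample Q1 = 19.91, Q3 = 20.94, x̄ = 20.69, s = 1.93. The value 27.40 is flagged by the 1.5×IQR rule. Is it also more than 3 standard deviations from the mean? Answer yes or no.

z = (27.40 − 20.69) / 1.93 = 3.48.
|z| = 3.48 > 3.

yes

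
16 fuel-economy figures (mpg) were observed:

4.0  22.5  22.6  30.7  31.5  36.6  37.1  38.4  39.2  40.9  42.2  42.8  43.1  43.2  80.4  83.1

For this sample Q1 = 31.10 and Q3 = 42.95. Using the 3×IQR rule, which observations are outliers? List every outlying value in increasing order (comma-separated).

80.4, 83.1

IQR = Q3 − Q1 = 42.95 − 31.10 = 11.85.
Lower fence = Q1 − 3·IQR = 31.10 − 35.55 = -4.45.
Upper fence = Q3 + 3·IQR = 42.95 + 35.55 = 78.50.
80.4 > 78.50 → outlier.
83.1 > 78.50 → outlier.
All remaining values lie within [-4.45, 78.50].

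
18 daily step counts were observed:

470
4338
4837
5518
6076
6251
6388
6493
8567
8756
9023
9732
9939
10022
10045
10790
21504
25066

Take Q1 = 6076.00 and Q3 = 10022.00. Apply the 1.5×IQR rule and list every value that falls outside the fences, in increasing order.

IQR = Q3 − Q1 = 10022.00 − 6076.00 = 3946.00.
Lower fence = Q1 − 1.5·IQR = 6076.00 − 5919.00 = 157.00.
Upper fence = Q3 + 1.5·IQR = 10022.00 + 5919.00 = 15941.00.
21504 > 15941.00 → outlier.
25066 > 15941.00 → outlier.
All remaining values lie within [157.00, 15941.00].

21504, 25066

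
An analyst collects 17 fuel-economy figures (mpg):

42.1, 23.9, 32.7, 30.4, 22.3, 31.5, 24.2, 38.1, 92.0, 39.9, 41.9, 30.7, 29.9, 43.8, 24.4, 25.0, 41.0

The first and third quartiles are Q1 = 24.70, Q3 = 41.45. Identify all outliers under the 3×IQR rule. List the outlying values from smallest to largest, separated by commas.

92.0

IQR = Q3 − Q1 = 41.45 − 24.70 = 16.75.
Lower fence = Q1 − 3·IQR = 24.70 − 50.25 = -25.55.
Upper fence = Q3 + 3·IQR = 41.45 + 50.25 = 91.70.
92.0 > 91.70 → outlier.
All remaining values lie within [-25.55, 91.70].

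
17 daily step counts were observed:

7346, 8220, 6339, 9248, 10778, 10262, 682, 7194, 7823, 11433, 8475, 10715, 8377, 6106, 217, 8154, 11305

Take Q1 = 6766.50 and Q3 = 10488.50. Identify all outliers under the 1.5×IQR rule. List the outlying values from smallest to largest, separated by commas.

IQR = Q3 − Q1 = 10488.50 − 6766.50 = 3722.00.
Lower fence = Q1 − 1.5·IQR = 6766.50 − 5583.00 = 1183.50.
Upper fence = Q3 + 1.5·IQR = 10488.50 + 5583.00 = 16071.50.
217 < 1183.50 → outlier.
682 < 1183.50 → outlier.
All remaining values lie within [1183.50, 16071.50].

217, 682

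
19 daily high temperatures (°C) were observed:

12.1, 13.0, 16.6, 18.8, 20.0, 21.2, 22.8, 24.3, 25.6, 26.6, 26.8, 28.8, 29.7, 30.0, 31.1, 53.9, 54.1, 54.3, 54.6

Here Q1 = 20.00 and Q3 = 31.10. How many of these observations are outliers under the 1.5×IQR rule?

IQR = 11.10; fences at 20.00 − 16.65 = 3.35 and 31.10 + 16.65 = 47.75.
Outside the cutoffs: 53.9, 54.1, 54.3, 54.6.

4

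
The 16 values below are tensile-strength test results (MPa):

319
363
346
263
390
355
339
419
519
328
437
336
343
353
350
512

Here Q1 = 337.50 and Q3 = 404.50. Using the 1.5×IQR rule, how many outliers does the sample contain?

IQR = 67.00; fences at 337.50 − 100.50 = 237.00 and 404.50 + 100.50 = 505.00.
Outside the cutoffs: 512, 519.

2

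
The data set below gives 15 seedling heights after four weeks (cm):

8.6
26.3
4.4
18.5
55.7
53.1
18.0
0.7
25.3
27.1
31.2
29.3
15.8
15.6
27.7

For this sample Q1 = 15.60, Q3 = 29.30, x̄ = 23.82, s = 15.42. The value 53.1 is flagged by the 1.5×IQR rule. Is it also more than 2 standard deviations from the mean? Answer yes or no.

z = (53.1 − 23.82) / 15.42 = 1.90.
|z| = 1.90 ≤ 2.

no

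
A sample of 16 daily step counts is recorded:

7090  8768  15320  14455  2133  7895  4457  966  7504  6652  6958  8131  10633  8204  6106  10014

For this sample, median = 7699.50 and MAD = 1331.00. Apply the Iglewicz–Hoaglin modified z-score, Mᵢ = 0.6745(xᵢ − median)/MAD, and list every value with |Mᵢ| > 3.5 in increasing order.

|Mᵢ| > 3.5 ⇔ |xᵢ − 7699.50| > 3.5·1331.00/0.6745 = 6906.60.
So outliers lie outside [792.90, 14606.10].
15320: M = 3.86 → outlier.

15320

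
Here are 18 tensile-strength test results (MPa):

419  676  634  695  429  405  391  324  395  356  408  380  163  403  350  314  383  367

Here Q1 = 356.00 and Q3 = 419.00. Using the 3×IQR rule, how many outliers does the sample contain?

4

IQR = 63.00; fences at 356.00 − 189.00 = 167.00 and 419.00 + 189.00 = 608.00.
Outside the cutoffs: 163, 634, 676, 695.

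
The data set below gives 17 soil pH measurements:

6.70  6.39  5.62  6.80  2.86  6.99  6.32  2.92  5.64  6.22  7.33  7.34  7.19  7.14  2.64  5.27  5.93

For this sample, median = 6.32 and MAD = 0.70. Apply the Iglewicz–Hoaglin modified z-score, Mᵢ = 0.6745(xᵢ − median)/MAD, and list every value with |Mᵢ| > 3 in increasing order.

|Mᵢ| > 3 ⇔ |xᵢ − 6.32| > 3·0.70/0.6745 = 3.11.
So outliers lie outside [3.21, 9.43].
2.64: M = -3.55 → outlier.
2.86: M = -3.33 → outlier.
2.92: M = -3.28 → outlier.

2.64, 2.86, 2.92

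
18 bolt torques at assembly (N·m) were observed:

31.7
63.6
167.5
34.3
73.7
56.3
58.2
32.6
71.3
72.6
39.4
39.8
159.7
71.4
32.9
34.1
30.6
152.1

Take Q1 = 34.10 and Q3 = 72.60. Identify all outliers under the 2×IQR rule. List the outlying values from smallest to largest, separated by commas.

IQR = Q3 − Q1 = 72.60 − 34.10 = 38.50.
Lower fence = Q1 − 2·IQR = 34.10 − 77.00 = -42.90.
Upper fence = Q3 + 2·IQR = 72.60 + 77.00 = 149.60.
152.1 > 149.60 → outlier.
159.7 > 149.60 → outlier.
167.5 > 149.60 → outlier.
All remaining values lie within [-42.90, 149.60].

152.1, 159.7, 167.5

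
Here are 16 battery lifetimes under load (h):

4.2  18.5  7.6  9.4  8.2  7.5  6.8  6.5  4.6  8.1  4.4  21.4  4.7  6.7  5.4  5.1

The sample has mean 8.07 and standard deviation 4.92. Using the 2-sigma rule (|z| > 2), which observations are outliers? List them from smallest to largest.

18.5, 21.4

Cutoffs at x̄ ± 2s: 8.07 ± 2·4.92 = [-1.77, 17.91].
18.5: z = 2.12, |z| > 2 → outlier.
21.4: z = 2.71, |z| > 2 → outlier.
Every other value lies within [-1.77, 17.91].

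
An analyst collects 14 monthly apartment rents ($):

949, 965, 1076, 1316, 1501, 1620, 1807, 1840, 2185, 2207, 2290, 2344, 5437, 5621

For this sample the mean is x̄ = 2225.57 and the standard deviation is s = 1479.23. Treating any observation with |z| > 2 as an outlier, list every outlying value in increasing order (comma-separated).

5437, 5621

Cutoffs at x̄ ± 2s: 2225.57 ± 2·1479.23 = [-732.89, 5184.03].
5437: z = 2.17, |z| > 2 → outlier.
5621: z = 2.30, |z| > 2 → outlier.
Every other value lies within [-732.89, 5184.03].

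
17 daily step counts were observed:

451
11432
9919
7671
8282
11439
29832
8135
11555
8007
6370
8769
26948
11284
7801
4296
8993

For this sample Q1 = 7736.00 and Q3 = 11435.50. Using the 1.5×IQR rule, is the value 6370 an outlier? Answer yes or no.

no

IQR = Q3 − Q1 = 11435.50 − 7736.00 = 3699.50.
Lower fence = Q1 − 1.5·IQR = 7736.00 − 5549.25 = 2186.75.
Upper fence = Q3 + 1.5·IQR = 11435.50 + 5549.25 = 16984.75.
6370 lies within [2186.75, 16984.75].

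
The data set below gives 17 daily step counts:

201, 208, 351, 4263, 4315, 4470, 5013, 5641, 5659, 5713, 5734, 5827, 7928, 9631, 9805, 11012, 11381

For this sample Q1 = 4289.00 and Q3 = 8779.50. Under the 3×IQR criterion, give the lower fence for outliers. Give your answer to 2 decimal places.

IQR = Q3 − Q1 = 8779.50 − 4289.00 = 4490.50.
Lower fence = Q1 − 3·IQR = 4289.00 − 13471.50 = -9182.50.
Upper fence = Q3 + 3·IQR = 8779.50 + 13471.50 = 22251.00.

-9182.50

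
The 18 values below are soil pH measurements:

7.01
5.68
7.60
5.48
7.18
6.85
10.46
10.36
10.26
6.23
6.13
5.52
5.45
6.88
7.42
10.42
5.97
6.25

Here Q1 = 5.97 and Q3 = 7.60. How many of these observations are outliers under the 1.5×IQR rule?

4

IQR = 1.63; fences at 5.97 − 2.445 = 3.525 and 7.60 + 2.445 = 10.045.
Outside the cutoffs: 10.26, 10.36, 10.42, 10.46.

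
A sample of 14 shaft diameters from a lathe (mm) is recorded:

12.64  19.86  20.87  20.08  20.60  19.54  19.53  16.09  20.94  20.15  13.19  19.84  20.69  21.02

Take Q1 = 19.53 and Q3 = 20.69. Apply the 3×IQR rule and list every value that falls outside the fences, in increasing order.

IQR = Q3 − Q1 = 20.69 − 19.53 = 1.16.
Lower fence = Q1 − 3·IQR = 19.53 − 3.48 = 16.05.
Upper fence = Q3 + 3·IQR = 20.69 + 3.48 = 24.17.
12.64 < 16.05 → outlier.
13.19 < 16.05 → outlier.
All remaining values lie within [16.05, 24.17].

12.64, 13.19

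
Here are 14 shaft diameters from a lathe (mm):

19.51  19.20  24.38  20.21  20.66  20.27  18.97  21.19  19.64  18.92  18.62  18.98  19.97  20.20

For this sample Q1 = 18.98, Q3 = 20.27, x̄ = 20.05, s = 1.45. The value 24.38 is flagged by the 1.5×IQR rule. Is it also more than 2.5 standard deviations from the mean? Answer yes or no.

z = (24.38 − 20.05) / 1.45 = 2.99.
|z| = 2.99 > 2.5.

yes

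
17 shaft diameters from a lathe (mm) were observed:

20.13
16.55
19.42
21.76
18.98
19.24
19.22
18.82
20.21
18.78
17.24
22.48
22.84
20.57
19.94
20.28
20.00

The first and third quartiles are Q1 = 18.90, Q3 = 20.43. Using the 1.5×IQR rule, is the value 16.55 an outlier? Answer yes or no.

yes

IQR = Q3 − Q1 = 20.43 − 18.90 = 1.53.
Lower fence = Q1 − 1.5·IQR = 18.90 − 2.295 = 16.605.
Upper fence = Q3 + 1.5·IQR = 20.43 + 2.295 = 22.725.
16.55 lies below the lower fence.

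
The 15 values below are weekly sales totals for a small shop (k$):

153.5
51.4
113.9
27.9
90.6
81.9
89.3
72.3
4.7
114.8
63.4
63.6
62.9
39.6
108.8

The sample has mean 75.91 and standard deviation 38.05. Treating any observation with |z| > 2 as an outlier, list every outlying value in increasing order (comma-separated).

153.5

Cutoffs at x̄ ± 2s: 75.91 ± 2·38.05 = [-0.19, 152.01].
153.5: z = 2.04, |z| > 2 → outlier.
Every other value lies within [-0.19, 152.01].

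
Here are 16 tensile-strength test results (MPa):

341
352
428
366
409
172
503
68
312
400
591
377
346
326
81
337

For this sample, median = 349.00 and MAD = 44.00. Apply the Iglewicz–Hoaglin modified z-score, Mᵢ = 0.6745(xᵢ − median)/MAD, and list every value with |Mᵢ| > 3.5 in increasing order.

|Mᵢ| > 3.5 ⇔ |xᵢ − 349.00| > 3.5·44.00/0.6745 = 228.32.
So outliers lie outside [120.68, 577.32].
68: M = -4.31 → outlier.
81: M = -4.11 → outlier.
591: M = 3.71 → outlier.

68, 81, 591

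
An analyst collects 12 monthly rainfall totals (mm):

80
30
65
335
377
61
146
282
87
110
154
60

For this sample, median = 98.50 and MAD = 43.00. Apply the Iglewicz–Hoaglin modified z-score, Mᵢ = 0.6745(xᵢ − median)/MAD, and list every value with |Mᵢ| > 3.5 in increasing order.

|Mᵢ| > 3.5 ⇔ |xᵢ − 98.50| > 3.5·43.00/0.6745 = 223.13.
So outliers lie outside [-124.63, 321.63].
335: M = 3.71 → outlier.
377: M = 4.37 → outlier.

335, 377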